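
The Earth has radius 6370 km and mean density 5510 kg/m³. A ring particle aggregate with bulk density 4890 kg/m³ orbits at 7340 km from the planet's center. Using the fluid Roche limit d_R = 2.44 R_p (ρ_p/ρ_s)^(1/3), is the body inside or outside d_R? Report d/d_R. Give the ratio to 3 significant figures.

inside; d/d_R ≈ 0.454

d_R = 2.44 × (6370 km) × (5510/4890)^(1/3) = 16170 km
d/d_R = (7340) / (16170) = 0.454
Since d/d_R < 1, the body is inside the Roche limit.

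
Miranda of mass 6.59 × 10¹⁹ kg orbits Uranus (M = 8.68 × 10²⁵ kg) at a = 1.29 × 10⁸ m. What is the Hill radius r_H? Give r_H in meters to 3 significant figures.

r_H ≈ a (m/3M)^(1/3)
    = (1.29 × 10⁸) × (6.59 × 10¹⁹ / (3 × 8.68 × 10²⁵))^(1/3)
    = 8.16 × 10⁵ m

8.16 × 10⁵ m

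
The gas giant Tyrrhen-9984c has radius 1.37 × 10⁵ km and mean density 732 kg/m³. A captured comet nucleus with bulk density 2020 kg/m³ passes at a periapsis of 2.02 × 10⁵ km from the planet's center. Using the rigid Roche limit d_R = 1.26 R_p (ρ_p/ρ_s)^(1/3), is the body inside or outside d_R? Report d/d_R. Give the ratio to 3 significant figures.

outside; d/d_R ≈ 1.64

d_R = 1.26 × (1.37 × 10⁵ km) × (732/2020)^(1/3) = 1.231 × 10⁵ km
d/d_R = (2.02 × 10⁵) / (1.231 × 10⁵) = 1.64
Since d/d_R > 1, the body is outside the Roche limit.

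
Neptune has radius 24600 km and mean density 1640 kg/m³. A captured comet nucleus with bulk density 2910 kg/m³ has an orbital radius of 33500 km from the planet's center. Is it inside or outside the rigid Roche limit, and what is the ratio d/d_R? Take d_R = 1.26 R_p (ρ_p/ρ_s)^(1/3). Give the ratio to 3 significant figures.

outside; d/d_R ≈ 1.31

d_R = 1.26 × (24600 km) × (1640/2910)^(1/3) = 25600 km
d/d_R = (33500) / (25600) = 1.31
Since d/d_R > 1, the body is outside the Roche limit.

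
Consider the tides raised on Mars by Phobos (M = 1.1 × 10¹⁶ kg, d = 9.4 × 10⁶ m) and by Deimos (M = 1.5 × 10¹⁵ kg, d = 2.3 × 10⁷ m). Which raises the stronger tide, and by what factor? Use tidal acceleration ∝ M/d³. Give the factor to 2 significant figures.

Tidal acceleration ∝ M/d³, so compare M/d³ for each.
Phobos: (1.1 × 10¹⁶) / (9.4 × 10⁶)³ = 1.324 × 10⁻⁵
Deimos: (1.5 × 10¹⁵) / (2.3 × 10⁷)³ = 1.233 × 10⁻⁷
Ratio (larger/smaller) = 110

Phobos, by a factor of ≈ 110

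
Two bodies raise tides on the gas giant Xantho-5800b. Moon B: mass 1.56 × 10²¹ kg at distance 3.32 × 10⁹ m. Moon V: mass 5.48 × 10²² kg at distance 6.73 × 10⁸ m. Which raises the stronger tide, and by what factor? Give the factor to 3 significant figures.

Moon V, by a factor of ≈ 4220

Compare M/d³ for the two perturbers:
Moon B: (1.56 × 10²¹) / (3.32 × 10⁹)³ = 4.263 × 10⁻⁸
Moon V: (5.48 × 10²²) / (6.73 × 10⁸)³ = 1.798 × 10⁻⁴
Ratio (larger/smaller) = 4220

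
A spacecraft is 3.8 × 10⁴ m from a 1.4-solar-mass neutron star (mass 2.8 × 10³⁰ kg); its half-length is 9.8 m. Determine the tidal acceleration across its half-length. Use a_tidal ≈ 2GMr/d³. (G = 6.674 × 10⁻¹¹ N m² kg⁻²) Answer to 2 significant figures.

Δa = 2GMr/d³
   = 2 × (6.674 × 10⁻¹¹) × (2.8 × 10³⁰) × (9.8) / (3.8 × 10⁴)³
   = 6.7 × 10⁷ m/s²

6.7 × 10⁷ m/s²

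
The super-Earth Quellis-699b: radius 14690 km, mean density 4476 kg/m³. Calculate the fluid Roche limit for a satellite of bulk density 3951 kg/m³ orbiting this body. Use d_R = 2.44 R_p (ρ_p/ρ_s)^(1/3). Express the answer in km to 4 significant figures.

37370 km

d_R = 2.44 × 14690 km × (4476/3951)^(1/3)
    = 37370 km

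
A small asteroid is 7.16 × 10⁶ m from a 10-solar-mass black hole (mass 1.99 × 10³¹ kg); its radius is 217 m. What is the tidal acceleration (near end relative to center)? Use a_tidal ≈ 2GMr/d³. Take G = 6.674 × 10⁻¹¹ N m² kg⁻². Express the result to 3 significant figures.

1.57 × 10³ m/s²

Differencing GM/(d−r)² and GM/d² to first order in r/d gives 2GMr/d³.
Δg = 2GMr/d³
   = 2 × (6.674 × 10⁻¹¹) × (1.99 × 10³¹) × (217) / (7.16 × 10⁶)³
   = 1.57 × 10³ m/s²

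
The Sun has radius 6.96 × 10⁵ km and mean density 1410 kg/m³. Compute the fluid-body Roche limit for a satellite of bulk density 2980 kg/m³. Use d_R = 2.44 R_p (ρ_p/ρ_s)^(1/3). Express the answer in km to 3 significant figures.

1.32 × 10⁶ km

d_R = 2.44 × 6.96 × 10⁵ km × (1410/2980)^(1/3)
    = 1.32 × 10⁶ km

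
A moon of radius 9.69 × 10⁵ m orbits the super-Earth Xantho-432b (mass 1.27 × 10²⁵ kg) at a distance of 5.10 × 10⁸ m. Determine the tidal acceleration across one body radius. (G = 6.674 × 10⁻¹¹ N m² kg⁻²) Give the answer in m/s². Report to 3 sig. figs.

1.24 × 10⁻⁵ m/s²

a_tidal = 2GMr/d³
        = 2 × (6.674 × 10⁻¹¹) × (1.27 × 10²⁵) × (9.69 × 10⁵) / (5.10 × 10⁸)³
        = 1.24 × 10⁻⁵ m/s²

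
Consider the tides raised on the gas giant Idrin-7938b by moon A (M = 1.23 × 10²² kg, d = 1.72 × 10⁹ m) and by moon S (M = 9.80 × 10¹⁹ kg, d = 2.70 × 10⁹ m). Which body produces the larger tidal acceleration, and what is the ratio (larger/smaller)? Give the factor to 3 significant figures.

Moon A, by a factor of ≈ 485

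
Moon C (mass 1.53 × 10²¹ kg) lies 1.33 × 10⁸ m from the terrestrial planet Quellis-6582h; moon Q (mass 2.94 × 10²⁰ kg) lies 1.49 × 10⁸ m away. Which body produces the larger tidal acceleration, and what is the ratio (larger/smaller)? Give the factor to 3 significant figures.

Moon C, by a factor of ≈ 7.32

Tidal stretch scales as M/d³; compute that for each body.
Moon C: (1.53 × 10²¹) / (1.33 × 10⁸)³ = 6.503 × 10⁻⁴
Moon Q: (2.94 × 10²⁰) / (1.49 × 10⁸)³ = 8.888 × 10⁻⁵
Ratio (larger/smaller) = 7.32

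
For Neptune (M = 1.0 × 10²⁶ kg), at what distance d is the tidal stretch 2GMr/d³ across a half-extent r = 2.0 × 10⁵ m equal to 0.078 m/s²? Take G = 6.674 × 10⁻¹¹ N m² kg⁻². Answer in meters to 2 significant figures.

3.2 × 10⁷ m

2GMr/d³ = a_tidal  ⇒  d = (2GMr / a_tidal)^(1/3)
d = (2 × 6.674×10⁻¹¹ × (1.0 × 10²⁶) × (2.0 × 10⁵) / (0.078))^(1/3)
  = 3.2 × 10⁷ m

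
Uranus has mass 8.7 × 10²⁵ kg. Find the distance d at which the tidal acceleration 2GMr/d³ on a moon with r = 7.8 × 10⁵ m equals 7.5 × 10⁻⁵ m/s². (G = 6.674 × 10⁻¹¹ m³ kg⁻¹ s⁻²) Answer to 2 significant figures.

4.9 × 10⁸ m

2GMr/d³ = a_tidal  ⇒  d = (2GMr / a_tidal)^(1/3)
d = (2 × 6.674×10⁻¹¹ × (8.7 × 10²⁵) × (7.8 × 10⁵) / (7.5 × 10⁻⁵))^(1/3)
  = 4.9 × 10⁸ m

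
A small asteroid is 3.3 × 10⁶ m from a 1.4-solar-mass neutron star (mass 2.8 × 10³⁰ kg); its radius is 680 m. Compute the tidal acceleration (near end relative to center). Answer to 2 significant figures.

Since r ≪ d, expand the inverse-square field across one radius to get the leading 2GMr/d³ term.
Δg = 2GMr/d³
   = 2 × (6.674 × 10⁻¹¹) × (2.8 × 10³⁰) × (680) / (3.3 × 10⁶)³
   = 7.1 × 10³ m/s²

7.1 × 10³ m/s²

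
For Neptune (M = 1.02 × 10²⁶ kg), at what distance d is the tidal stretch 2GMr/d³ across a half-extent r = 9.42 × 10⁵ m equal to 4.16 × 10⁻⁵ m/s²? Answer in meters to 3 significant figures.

2GMr/d³ = a_tidal  ⇒  d = (2GMr / a_tidal)^(1/3)
d = (2 × 6.674×10⁻¹¹ × (1.02 × 10²⁶) × (9.42 × 10⁵) / (4.16 × 10⁻⁵))^(1/3)
  = 6.76 × 10⁸ m

6.76 × 10⁸ m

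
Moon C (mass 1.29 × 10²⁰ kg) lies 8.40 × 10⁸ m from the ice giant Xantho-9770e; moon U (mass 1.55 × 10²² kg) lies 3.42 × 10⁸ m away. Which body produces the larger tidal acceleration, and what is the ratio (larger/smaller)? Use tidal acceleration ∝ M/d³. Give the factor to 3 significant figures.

The tide-raising term goes as M/d³ (the gradient of a 1/d² field).
Moon C: (1.29 × 10²⁰) / (8.40 × 10⁸)³ = 2.176 × 10⁻⁷
Moon U: (1.55 × 10²²) / (3.42 × 10⁸)³ = 3.875 × 10⁻⁴
Ratio (larger/smaller) = 1780

Moon U, by a factor of ≈ 1780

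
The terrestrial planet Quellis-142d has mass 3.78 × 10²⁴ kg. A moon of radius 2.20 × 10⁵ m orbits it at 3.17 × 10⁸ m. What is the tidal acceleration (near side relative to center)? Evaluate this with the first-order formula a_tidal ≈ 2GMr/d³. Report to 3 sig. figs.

3.48 × 10⁻⁶ m/s²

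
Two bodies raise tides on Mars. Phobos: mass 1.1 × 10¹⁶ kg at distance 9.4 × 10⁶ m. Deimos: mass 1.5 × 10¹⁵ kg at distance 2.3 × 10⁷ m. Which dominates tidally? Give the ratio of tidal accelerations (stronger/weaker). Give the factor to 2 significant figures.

Tidal acceleration ∝ M/d³, so compare M/d³ for each.
Phobos: (1.1 × 10¹⁶) / (9.4 × 10⁶)³ = 1.324 × 10⁻⁵
Deimos: (1.5 × 10¹⁵) / (2.3 × 10⁷)³ = 1.233 × 10⁻⁷
Ratio (larger/smaller) = 110

Phobos, by a factor of ≈ 110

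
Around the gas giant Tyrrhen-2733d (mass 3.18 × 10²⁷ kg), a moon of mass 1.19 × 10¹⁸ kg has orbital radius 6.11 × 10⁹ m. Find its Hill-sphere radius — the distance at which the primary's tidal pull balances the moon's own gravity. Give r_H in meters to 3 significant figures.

r_H ≈ a (m/3M)^(1/3)
    = (6.11 × 10⁹) × (1.19 × 10¹⁸ / (3 × 3.18 × 10²⁷))^(1/3)
    = 3.05 × 10⁶ m

3.05 × 10⁶ m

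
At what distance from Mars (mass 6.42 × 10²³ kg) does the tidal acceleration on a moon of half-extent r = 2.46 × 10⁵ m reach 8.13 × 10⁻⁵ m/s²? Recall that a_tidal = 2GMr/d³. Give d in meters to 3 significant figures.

2GMr/d³ = a_tidal  ⇒  d = (2GMr / a_tidal)^(1/3)
d = (2 × 6.674×10⁻¹¹ × (6.42 × 10²³) × (2.46 × 10⁵) / (8.13 × 10⁻⁵))^(1/3)
  = 6.38 × 10⁷ m

6.38 × 10⁷ m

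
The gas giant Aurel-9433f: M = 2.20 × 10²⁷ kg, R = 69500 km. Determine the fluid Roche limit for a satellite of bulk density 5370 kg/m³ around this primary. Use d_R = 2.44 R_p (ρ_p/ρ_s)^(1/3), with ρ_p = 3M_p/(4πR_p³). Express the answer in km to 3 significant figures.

1.12 × 10⁵ km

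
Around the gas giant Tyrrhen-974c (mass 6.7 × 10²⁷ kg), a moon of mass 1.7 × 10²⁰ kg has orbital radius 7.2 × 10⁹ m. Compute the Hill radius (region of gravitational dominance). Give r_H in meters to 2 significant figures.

r_H ≈ a (m/3M)^(1/3)
    = (7.2 × 10⁹) × (1.7 × 10²⁰ / (3 × 6.7 × 10²⁷))^(1/3)
    = 1.5 × 10⁷ m

1.5 × 10⁷ m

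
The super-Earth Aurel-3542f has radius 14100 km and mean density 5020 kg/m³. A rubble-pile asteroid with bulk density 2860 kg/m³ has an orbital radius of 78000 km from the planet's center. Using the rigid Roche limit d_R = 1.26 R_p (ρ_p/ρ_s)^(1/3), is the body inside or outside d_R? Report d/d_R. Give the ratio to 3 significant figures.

d_R = 1.26 × (14100 km) × (5020/2860)^(1/3) = 21430 km
d/d_R = (78000) / (21430) = 3.64
Since d/d_R > 1, the body is outside the Roche limit.

outside; d/d_R ≈ 3.64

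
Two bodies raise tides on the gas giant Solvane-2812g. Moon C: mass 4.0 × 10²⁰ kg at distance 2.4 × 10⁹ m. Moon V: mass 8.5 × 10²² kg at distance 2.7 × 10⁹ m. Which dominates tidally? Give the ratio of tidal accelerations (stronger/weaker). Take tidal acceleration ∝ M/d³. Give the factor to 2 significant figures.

Tidal acceleration ∝ M/d³, so compare M/d³ for each.
Moon C: (4.0 × 10²⁰) / (2.4 × 10⁹)³ = 2.894 × 10⁻⁸
Moon V: (8.5 × 10²²) / (2.7 × 10⁹)³ = 4.318 × 10⁻⁶
Ratio (larger/smaller) = 150

Moon V, by a factor of ≈ 150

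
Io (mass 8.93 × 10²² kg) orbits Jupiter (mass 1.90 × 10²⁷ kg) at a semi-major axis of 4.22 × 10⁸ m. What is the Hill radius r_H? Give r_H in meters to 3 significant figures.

1.06 × 10⁷ m

r_H ≈ a (m/3M)^(1/3)
    = (4.22 × 10⁸) × (8.93 × 10²² / (3 × 1.90 × 10²⁷))^(1/3)
    = 1.06 × 10⁷ m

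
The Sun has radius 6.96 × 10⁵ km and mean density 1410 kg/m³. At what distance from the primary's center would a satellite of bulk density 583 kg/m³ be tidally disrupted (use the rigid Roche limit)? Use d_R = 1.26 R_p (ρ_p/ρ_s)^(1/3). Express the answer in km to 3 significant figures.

d_R = 1.26 × 6.96 × 10⁵ km × (1410/583)^(1/3)
    = 1.18 × 10⁶ km

1.18 × 10⁶ km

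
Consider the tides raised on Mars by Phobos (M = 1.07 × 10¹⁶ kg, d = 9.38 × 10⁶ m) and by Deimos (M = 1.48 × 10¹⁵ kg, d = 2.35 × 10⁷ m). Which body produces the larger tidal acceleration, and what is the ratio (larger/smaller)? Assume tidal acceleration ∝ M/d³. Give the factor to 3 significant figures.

Phobos, by a factor of ≈ 114

The tide-raising term goes as M/d³ (the gradient of a 1/d² field).
Phobos: (1.07 × 10¹⁶) / (9.38 × 10⁶)³ = 1.297 × 10⁻⁵
Deimos: (1.48 × 10¹⁵) / (2.35 × 10⁷)³ = 1.140 × 10⁻⁷
Ratio (larger/smaller) = 114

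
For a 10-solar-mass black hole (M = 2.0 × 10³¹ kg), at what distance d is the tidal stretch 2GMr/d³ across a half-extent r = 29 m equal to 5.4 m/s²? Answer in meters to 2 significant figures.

2GMr/d³ = a_tidal  ⇒  d = (2GMr / a_tidal)^(1/3)
d = (2 × 6.674×10⁻¹¹ × (2.0 × 10³¹) × (29) / (5.4))^(1/3)
  = 2.4 × 10⁷ m

2.4 × 10⁷ m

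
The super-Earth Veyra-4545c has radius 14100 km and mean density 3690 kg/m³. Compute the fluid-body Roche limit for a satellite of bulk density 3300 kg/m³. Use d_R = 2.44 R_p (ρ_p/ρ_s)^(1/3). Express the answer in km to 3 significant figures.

d_R = 2.44 × 14100 km × (3690/3300)^(1/3)
    = 35700 km

35700 km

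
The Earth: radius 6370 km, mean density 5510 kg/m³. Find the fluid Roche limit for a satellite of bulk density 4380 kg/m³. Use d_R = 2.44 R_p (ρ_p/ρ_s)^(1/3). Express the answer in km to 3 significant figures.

d_R = 2.44 × 6370 km × (5510/4380)^(1/3)
    = 16800 km

16800 km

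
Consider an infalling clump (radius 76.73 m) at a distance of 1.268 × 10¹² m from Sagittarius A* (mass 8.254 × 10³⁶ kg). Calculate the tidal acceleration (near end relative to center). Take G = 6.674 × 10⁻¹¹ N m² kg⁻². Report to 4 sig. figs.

Since r ≪ d, expand the inverse-square field across one radius to get the leading 2GMr/d³ term.
a_tidal = 2GMr/d³
        = 2 × (6.674 × 10⁻¹¹) × (8.254 × 10³⁶) × (76.73) / (1.268 × 10¹²)³
        = 4.147 × 10⁻⁸ m/s²

4.147 × 10⁻⁸ m/s²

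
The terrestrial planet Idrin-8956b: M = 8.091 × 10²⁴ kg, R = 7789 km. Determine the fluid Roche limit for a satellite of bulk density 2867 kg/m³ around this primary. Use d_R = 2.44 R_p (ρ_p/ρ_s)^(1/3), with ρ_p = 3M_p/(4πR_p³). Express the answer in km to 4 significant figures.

ρ_p = 3M_p/(4πR_p³) = 3 × (8.091 × 10²⁴) / (4π × (7.789 × 10⁶ m)³) = 4088 kg/m³
d_R = 2.44 × 7789 km × (4088/2867)^(1/3)
    = 21390 km

21390 km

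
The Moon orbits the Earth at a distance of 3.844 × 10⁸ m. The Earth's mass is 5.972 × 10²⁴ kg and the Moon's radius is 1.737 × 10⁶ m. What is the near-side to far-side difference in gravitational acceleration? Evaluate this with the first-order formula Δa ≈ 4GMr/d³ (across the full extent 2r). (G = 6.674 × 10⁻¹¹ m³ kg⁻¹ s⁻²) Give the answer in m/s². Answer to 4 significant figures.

4.875 × 10⁻⁵ m/s²

a_tidal = 4GMr/d³
        = 4 × (6.674 × 10⁻¹¹) × (5.972 × 10²⁴) × (1.737 × 10⁶) / (3.844 × 10⁸)³
        = 4.875 × 10⁻⁵ m/s²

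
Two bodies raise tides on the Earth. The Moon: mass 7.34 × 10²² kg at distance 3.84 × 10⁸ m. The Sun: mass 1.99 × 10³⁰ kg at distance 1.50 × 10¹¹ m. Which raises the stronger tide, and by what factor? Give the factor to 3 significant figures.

The Moon, by a factor of ≈ 2.20

The tide-raising term goes as M/d³ (the gradient of a 1/d² field).
The Moon: (7.34 × 10²²) / (3.84 × 10⁸)³ = 1.296 × 10⁻³
The Sun: (1.99 × 10³⁰) / (1.50 × 10¹¹)³ = 5.896 × 10⁻⁴
Ratio (larger/smaller) = 2.20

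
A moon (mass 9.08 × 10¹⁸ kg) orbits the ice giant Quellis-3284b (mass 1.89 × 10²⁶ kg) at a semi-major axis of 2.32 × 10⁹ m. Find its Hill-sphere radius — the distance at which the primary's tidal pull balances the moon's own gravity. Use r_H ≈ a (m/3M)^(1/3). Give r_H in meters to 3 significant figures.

r_H ≈ a (m/3M)^(1/3)
    = (2.32 × 10⁹) × (9.08 × 10¹⁸ / (3 × 1.89 × 10²⁶))^(1/3)
    = 5.85 × 10⁶ m

5.85 × 10⁶ m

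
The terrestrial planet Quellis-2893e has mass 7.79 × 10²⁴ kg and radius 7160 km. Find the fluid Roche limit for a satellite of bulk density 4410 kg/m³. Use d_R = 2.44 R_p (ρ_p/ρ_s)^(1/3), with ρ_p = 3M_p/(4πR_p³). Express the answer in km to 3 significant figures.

ρ_p = 3M_p/(4πR_p³) = 3 × (7.79 × 10²⁴) / (4π × (7.16 × 10⁶ m)³) = 5070 kg/m³
d_R = 2.44 × 7160 km × (5070/4410)^(1/3)
    = 18300 km

18300 km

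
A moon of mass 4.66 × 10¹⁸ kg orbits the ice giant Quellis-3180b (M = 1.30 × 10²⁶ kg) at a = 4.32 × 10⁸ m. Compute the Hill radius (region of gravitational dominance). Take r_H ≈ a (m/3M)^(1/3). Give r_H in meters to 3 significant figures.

r_H ≈ a (m/3M)^(1/3)
    = (4.32 × 10⁸) × (4.66 × 10¹⁸ / (3 × 1.30 × 10²⁶))^(1/3)
    = 9.88 × 10⁵ m

9.88 × 10⁵ m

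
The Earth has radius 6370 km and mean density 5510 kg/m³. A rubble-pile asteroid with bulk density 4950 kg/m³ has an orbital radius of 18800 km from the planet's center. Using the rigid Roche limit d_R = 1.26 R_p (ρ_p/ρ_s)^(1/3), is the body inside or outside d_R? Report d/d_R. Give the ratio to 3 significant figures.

outside; d/d_R ≈ 2.26

d_R = 1.26 × (6370 km) × (5510/4950)^(1/3) = 8318 km
d/d_R = (18800) / (8318) = 2.26
Since d/d_R > 1, the body is outside the Roche limit.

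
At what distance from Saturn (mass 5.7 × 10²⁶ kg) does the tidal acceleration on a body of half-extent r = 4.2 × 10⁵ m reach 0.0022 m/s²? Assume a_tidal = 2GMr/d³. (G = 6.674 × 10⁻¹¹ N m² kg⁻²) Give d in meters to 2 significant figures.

2GMr/d³ = a_tidal  ⇒  d = (2GMr / a_tidal)^(1/3)
d = (2 × 6.674×10⁻¹¹ × (5.7 × 10²⁶) × (4.2 × 10⁵) / (0.0022))^(1/3)
  = 2.4 × 10⁸ m

2.4 × 10⁸ m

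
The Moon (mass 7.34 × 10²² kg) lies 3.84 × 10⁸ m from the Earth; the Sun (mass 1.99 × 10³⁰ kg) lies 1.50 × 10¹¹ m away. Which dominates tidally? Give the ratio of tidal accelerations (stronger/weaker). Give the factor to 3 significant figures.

The Moon, by a factor of ≈ 2.20

Compare M/d³ for the two perturbers:
The Moon: (7.34 × 10²²) / (3.84 × 10⁸)³ = 1.296 × 10⁻³
The Sun: (1.99 × 10³⁰) / (1.50 × 10¹¹)³ = 5.896 × 10⁻⁴
Ratio (larger/smaller) = 2.20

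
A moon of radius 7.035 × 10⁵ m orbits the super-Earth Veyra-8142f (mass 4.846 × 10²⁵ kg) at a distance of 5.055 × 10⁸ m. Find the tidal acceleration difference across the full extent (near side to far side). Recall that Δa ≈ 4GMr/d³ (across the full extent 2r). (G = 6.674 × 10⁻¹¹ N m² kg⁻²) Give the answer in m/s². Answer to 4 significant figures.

7.046 × 10⁻⁵ m/s²

The field gradient is 2GM/d³; across the full diameter 2r the difference is 4GMr/d³.
Δg = 4GMr/d³
   = 4 × (6.674 × 10⁻¹¹) × (4.846 × 10²⁵) × (7.035 × 10⁵) / (5.055 × 10⁸)³
   = 7.046 × 10⁻⁵ m/s²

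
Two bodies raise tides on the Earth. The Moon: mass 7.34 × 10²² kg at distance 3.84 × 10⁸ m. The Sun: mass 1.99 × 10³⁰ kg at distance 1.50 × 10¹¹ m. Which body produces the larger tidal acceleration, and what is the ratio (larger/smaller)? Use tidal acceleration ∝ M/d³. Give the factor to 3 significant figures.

The Moon, by a factor of ≈ 2.20

Tidal acceleration ∝ M/d³, so compare M/d³ for each.
The Moon: (7.34 × 10²²) / (3.84 × 10⁸)³ = 1.296 × 10⁻³
The Sun: (1.99 × 10³⁰) / (1.50 × 10¹¹)³ = 5.896 × 10⁻⁴
Ratio (larger/smaller) = 2.20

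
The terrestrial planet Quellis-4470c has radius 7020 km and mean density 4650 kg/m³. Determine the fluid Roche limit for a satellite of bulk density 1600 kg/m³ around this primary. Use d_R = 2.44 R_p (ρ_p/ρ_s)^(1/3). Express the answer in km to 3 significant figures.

24400 km

d_R = 2.44 × 7020 km × (4650/1600)^(1/3)
    = 24400 km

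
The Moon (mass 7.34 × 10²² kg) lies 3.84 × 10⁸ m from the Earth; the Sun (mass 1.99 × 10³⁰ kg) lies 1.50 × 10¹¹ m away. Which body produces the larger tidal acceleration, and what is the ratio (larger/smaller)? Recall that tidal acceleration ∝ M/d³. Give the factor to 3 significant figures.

The Moon, by a factor of ≈ 2.20

Tidal stretch scales as M/d³; compute that for each body.
The Moon: (7.34 × 10²²) / (3.84 × 10⁸)³ = 1.296 × 10⁻³
The Sun: (1.99 × 10³⁰) / (1.50 × 10¹¹)³ = 5.896 × 10⁻⁴
Ratio (larger/smaller) = 2.20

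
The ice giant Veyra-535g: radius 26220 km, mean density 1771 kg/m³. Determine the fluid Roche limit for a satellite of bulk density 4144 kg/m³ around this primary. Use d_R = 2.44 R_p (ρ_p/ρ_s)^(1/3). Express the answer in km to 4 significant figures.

d_R = 2.44 × 26220 km × (1771/4144)^(1/3)
    = 48190 km

48190 km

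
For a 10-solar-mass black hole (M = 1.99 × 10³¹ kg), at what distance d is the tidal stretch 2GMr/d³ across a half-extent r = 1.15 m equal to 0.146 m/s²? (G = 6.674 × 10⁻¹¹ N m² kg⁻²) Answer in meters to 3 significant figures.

2.76 × 10⁷ m

2GMr/d³ = a_tidal  ⇒  d = (2GMr / a_tidal)^(1/3)
d = (2 × 6.674×10⁻¹¹ × (1.99 × 10³¹) × (1.15) / (0.146))^(1/3)
  = 2.76 × 10⁷ m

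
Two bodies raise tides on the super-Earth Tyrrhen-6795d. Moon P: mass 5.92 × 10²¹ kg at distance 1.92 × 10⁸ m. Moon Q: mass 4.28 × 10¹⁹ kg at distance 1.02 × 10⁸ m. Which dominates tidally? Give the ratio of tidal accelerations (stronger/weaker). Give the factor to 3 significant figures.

Compare M/d³ for the two perturbers:
Moon P: (5.92 × 10²¹) / (1.92 × 10⁸)³ = 8.364 × 10⁻⁴
Moon Q: (4.28 × 10¹⁹) / (1.02 × 10⁸)³ = 4.033 × 10⁻⁵
Ratio (larger/smaller) = 20.7

Moon P, by a factor of ≈ 20.7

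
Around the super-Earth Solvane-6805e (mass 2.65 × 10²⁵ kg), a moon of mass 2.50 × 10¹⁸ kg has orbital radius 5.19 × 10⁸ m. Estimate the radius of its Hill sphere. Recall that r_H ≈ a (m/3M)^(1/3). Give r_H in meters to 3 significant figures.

r_H ≈ a (m/3M)^(1/3)
    = (5.19 × 10⁸) × (2.50 × 10¹⁸ / (3 × 2.65 × 10²⁵))^(1/3)
    = 1.64 × 10⁶ m

1.64 × 10⁶ m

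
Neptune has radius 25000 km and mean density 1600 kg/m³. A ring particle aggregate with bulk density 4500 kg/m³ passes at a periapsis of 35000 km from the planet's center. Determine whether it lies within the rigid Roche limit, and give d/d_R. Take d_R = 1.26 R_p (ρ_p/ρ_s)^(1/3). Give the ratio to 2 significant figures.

outside; d/d_R ≈ 1.6

d_R = 1.26 × (25000 km) × (1600/4500)^(1/3) = 22320 km
d/d_R = (35000) / (22320) = 1.6
Since d/d_R > 1, the body is outside the Roche limit.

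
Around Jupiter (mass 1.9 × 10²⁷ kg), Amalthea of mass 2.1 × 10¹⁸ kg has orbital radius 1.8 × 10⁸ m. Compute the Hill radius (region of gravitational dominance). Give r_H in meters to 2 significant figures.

r_H ≈ a (m/3M)^(1/3)
    = (1.8 × 10⁸) × (2.1 × 10¹⁸ / (3 × 1.9 × 10²⁷))^(1/3)
    = 1.3 × 10⁵ m

1.3 × 10⁵ m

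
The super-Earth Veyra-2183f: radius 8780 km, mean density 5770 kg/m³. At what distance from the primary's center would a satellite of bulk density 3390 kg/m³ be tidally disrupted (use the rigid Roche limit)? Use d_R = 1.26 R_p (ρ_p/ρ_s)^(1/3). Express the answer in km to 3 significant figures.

13200 km

d_R = 1.26 × 8780 km × (5770/3390)^(1/3)
    = 13200 km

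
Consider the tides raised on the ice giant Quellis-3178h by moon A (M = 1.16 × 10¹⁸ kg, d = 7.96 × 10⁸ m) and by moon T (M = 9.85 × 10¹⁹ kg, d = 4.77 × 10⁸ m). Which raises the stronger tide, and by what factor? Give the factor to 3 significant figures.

Tidal stretch scales as M/d³; compute that for each body.
Moon A: (1.16 × 10¹⁸) / (7.96 × 10⁸)³ = 2.300 × 10⁻⁹
Moon T: (9.85 × 10¹⁹) / (4.77 × 10⁸)³ = 9.076 × 10⁻⁷
Ratio (larger/smaller) = 395

Moon T, by a factor of ≈ 395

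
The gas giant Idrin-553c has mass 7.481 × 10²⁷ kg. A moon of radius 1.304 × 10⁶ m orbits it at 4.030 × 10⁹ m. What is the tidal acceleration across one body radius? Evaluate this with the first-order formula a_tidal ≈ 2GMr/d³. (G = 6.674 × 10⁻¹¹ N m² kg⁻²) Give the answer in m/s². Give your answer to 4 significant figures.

1.989 × 10⁻⁵ m/s²

The tidal stretch is the gradient of GM/d² times the body's extent r, hence the 1/d³ dependence.
a_tidal = 2GMr/d³
        = 2 × (6.674 × 10⁻¹¹) × (7.481 × 10²⁷) × (1.304 × 10⁶) / (4.030 × 10⁹)³
        = 1.989 × 10⁻⁵ m/s²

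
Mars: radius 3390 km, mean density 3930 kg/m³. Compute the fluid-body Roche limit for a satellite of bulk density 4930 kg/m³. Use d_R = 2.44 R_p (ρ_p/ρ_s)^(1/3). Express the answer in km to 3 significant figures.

7670 km

d_R = 2.44 × 3390 km × (3930/4930)^(1/3)
    = 7670 km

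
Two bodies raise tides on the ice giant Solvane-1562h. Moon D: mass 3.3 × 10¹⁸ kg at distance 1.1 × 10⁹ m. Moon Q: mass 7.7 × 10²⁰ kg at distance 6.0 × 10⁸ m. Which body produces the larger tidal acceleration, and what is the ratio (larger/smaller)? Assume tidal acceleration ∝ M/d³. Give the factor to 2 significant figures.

Tidal stretch scales as M/d³; compute that for each body.
Moon D: (3.3 × 10¹⁸) / (1.1 × 10⁹)³ = 2.479 × 10⁻⁹
Moon Q: (7.7 × 10²⁰) / (6.0 × 10⁸)³ = 3.565 × 10⁻⁶
Ratio (larger/smaller) = 1400

Moon Q, by a factor of ≈ 1400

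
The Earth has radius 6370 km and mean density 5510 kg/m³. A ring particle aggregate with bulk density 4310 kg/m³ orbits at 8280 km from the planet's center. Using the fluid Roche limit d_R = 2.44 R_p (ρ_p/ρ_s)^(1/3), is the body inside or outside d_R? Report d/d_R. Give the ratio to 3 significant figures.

inside; d/d_R ≈ 0.491

d_R = 2.44 × (6370 km) × (5510/4310)^(1/3) = 16870 km
d/d_R = (8280) / (16870) = 0.491
Since d/d_R < 1, the body is inside the Roche limit.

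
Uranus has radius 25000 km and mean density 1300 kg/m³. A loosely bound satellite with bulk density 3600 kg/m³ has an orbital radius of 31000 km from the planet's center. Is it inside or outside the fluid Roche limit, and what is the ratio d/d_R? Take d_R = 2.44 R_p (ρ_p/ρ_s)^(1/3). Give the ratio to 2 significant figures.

d_R = 2.44 × (25000 km) × (1300/3600)^(1/3) = 43440 km
d/d_R = (31000) / (43440) = 0.71
Since d/d_R < 1, the body is inside the Roche limit.

inside; d/d_R ≈ 0.71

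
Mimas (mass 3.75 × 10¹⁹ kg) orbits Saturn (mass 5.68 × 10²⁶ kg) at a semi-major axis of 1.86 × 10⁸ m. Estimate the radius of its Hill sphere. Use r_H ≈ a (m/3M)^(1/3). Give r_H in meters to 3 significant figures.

r_H ≈ a (m/3M)^(1/3)
    = (1.86 × 10⁸) × (3.75 × 10¹⁹ / (3 × 5.68 × 10²⁶))^(1/3)
    = 5.21 × 10⁵ m

5.21 × 10⁵ m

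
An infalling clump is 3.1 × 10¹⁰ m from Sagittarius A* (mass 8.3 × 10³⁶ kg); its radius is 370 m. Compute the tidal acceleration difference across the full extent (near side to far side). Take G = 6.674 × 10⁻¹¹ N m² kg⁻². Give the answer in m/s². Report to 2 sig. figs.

2.8 × 10⁻² m/s²

Δg = 4GMr/d³
   = 4 × (6.674 × 10⁻¹¹) × (8.3 × 10³⁶) × (370) / (3.1 × 10¹⁰)³
   = 2.8 × 10⁻² m/s²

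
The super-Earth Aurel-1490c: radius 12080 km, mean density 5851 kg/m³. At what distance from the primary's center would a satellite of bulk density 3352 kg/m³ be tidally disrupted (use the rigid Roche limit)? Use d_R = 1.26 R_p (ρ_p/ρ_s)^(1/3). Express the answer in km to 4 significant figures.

d_R = 1.26 × 12080 km × (5851/3352)^(1/3)
    = 18330 km

18330 km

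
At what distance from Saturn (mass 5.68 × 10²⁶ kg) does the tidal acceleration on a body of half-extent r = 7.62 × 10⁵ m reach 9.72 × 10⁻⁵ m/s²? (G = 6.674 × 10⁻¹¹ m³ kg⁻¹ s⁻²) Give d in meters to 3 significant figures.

8.41 × 10⁸ m

2GMr/d³ = a_tidal  ⇒  d = (2GMr / a_tidal)^(1/3)
d = (2 × 6.674×10⁻¹¹ × (5.68 × 10²⁶) × (7.62 × 10⁵) / (9.72 × 10⁻⁵))^(1/3)
  = 8.41 × 10⁸ m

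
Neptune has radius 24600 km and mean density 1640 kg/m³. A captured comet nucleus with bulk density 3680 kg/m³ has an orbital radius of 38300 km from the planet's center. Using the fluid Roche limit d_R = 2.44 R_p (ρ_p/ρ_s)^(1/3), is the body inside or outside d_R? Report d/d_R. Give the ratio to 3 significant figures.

inside; d/d_R ≈ 0.835

d_R = 2.44 × (24600 km) × (1640/3680)^(1/3) = 45850 km
d/d_R = (38300) / (45850) = 0.835
Since d/d_R < 1, the body is inside the Roche limit.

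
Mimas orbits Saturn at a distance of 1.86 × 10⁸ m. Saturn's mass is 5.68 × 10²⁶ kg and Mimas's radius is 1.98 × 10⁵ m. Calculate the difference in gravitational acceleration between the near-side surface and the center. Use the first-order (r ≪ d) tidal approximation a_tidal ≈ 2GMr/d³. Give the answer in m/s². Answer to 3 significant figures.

2.33 × 10⁻³ m/s²

Δa = 2GMr/d³
   = 2 × (6.674 × 10⁻¹¹) × (5.68 × 10²⁶) × (1.98 × 10⁵) / (1.86 × 10⁸)³
   = 2.33 × 10⁻³ m/s²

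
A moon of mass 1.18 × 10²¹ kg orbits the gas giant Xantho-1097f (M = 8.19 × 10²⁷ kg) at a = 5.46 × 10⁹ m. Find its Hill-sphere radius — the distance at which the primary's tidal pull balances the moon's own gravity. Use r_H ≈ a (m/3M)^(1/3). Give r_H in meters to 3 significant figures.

1.98 × 10⁷ m

r_H ≈ a (m/3M)^(1/3)
    = (5.46 × 10⁹) × (1.18 × 10²¹ / (3 × 8.19 × 10²⁷))^(1/3)
    = 1.98 × 10⁷ m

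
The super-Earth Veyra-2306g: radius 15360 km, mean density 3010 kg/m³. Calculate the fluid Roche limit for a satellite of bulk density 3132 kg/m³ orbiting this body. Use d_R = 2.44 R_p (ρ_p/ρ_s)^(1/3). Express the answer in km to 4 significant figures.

d_R = 2.44 × 15360 km × (3010/3132)^(1/3)
    = 36990 km

36990 km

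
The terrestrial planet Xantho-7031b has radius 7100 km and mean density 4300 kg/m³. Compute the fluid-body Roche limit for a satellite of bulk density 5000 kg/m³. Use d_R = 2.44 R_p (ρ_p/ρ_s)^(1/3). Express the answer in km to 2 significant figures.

d_R = 2.44 × 7100 km × (4300/5000)^(1/3)
    = 16000 km

16000 km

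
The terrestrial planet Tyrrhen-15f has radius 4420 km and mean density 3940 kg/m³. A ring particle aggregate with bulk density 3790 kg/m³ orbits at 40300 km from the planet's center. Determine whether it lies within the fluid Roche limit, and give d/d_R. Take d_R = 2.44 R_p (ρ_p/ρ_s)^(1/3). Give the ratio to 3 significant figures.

outside; d/d_R ≈ 3.69

d_R = 2.44 × (4420 km) × (3940/3790)^(1/3) = 10930 km
d/d_R = (40300) / (10930) = 3.69
Since d/d_R > 1, the body is outside the Roche limit.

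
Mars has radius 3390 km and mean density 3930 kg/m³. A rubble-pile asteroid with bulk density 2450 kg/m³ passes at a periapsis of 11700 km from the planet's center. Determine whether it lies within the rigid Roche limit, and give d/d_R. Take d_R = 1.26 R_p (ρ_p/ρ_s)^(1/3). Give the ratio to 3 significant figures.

outside; d/d_R ≈ 2.34

d_R = 1.26 × (3390 km) × (3930/2450)^(1/3) = 5000 km
d/d_R = (11700) / (5000) = 2.34
Since d/d_R > 1, the body is outside the Roche limit.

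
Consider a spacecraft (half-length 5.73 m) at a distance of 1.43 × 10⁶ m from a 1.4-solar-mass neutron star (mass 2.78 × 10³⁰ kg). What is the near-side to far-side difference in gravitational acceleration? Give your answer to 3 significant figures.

Δg = 4GMr/d³
   = 4 × (6.674 × 10⁻¹¹) × (2.78 × 10³⁰) × (5.73) / (1.43 × 10⁶)³
   = 1.45 × 10³ m/s²

1.45 × 10³ m/s²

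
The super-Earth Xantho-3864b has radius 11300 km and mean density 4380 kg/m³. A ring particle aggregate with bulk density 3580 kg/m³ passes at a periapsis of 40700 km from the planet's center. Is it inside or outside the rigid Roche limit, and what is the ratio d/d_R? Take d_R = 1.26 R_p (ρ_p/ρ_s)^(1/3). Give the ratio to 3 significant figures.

outside; d/d_R ≈ 2.67

d_R = 1.26 × (11300 km) × (4380/3580)^(1/3) = 15230 km
d/d_R = (40700) / (15230) = 2.67
Since d/d_R > 1, the body is outside the Roche limit.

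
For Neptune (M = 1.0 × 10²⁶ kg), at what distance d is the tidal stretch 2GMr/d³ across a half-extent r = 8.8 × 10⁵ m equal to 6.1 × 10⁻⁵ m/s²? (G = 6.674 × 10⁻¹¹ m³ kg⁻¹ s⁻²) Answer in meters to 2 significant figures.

5.8 × 10⁸ m

2GMr/d³ = a_tidal  ⇒  d = (2GMr / a_tidal)^(1/3)
d = (2 × 6.674×10⁻¹¹ × (1.0 × 10²⁶) × (8.8 × 10⁵) / (6.1 × 10⁻⁵))^(1/3)
  = 5.8 × 10⁸ m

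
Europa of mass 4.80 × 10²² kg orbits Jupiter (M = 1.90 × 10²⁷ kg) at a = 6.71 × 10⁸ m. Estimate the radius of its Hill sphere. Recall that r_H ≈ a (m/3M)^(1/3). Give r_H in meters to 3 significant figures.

1.37 × 10⁷ m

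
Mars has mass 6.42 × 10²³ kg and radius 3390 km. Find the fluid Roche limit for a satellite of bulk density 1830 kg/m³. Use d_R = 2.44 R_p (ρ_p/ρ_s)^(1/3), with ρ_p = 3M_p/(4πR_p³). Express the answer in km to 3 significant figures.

10700 km

ρ_p = 3M_p/(4πR_p³) = 3 × (6.42 × 10²³) / (4π × (3.39 × 10⁶ m)³) = 3930 kg/m³
d_R = 2.44 × 3390 km × (3930/1830)^(1/3)
    = 10700 km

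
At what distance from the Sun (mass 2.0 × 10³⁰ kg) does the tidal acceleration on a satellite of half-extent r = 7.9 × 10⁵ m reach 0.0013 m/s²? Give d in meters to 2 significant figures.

5.5 × 10⁹ m

2GMr/d³ = a_tidal  ⇒  d = (2GMr / a_tidal)^(1/3)
d = (2 × 6.674×10⁻¹¹ × (2.0 × 10³⁰) × (7.9 × 10⁵) / (0.0013))^(1/3)
  = 5.5 × 10⁹ m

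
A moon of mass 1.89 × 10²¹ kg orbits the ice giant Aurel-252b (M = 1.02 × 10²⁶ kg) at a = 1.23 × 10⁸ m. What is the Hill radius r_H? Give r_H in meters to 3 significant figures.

2.26 × 10⁶ m

r_H ≈ a (m/3M)^(1/3)
    = (1.23 × 10⁸) × (1.89 × 10²¹ / (3 × 1.02 × 10²⁶))^(1/3)
    = 2.26 × 10⁶ m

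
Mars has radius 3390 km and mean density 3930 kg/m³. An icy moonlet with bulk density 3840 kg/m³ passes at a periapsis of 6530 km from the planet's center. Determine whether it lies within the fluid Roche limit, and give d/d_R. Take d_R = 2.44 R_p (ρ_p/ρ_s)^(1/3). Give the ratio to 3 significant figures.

d_R = 2.44 × (3390 km) × (3930/3840)^(1/3) = 8336 km
d/d_R = (6530) / (8336) = 0.783
Since d/d_R < 1, the body is inside the Roche limit.

inside; d/d_R ≈ 0.783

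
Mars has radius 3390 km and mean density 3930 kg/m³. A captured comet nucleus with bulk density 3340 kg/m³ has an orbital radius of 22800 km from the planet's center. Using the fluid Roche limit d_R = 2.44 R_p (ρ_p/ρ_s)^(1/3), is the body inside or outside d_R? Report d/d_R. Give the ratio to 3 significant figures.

d_R = 2.44 × (3390 km) × (3930/3340)^(1/3) = 8732 km
d/d_R = (22800) / (8732) = 2.61
Since d/d_R > 1, the body is outside the Roche limit.

outside; d/d_R ≈ 2.61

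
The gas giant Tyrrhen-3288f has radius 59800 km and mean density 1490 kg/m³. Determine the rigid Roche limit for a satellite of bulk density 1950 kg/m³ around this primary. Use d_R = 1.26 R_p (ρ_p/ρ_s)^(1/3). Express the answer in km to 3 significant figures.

d_R = 1.26 × 59800 km × (1490/1950)^(1/3)
    = 68900 km

68900 km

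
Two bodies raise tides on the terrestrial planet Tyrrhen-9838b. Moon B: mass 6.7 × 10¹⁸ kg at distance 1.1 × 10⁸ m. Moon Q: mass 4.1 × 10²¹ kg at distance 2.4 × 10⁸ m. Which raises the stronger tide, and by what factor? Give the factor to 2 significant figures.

Moon Q, by a factor of ≈ 59

Tidal acceleration ∝ M/d³, so compare M/d³ for each.
Moon B: (6.7 × 10¹⁸) / (1.1 × 10⁸)³ = 5.034 × 10⁻⁶
Moon Q: (4.1 × 10²¹) / (2.4 × 10⁸)³ = 2.966 × 10⁻⁴
Ratio (larger/smaller) = 59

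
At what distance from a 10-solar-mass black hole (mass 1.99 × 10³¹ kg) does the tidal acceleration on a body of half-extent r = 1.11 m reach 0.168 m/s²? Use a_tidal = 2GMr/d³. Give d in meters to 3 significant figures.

2.60 × 10⁷ m

2GMr/d³ = a_tidal  ⇒  d = (2GMr / a_tidal)^(1/3)
d = (2 × 6.674×10⁻¹¹ × (1.99 × 10³¹) × (1.11) / (0.168))^(1/3)
  = 2.60 × 10⁷ m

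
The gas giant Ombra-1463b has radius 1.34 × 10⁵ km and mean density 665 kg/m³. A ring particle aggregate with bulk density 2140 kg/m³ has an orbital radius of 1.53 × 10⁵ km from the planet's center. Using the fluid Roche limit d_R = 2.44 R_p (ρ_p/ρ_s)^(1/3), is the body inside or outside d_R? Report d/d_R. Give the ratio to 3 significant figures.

d_R = 2.44 × (1.34 × 10⁵ km) × (665/2140)^(1/3) = 2.215 × 10⁵ km
d/d_R = (1.53 × 10⁵) / (2.215 × 10⁵) = 0.691
Since d/d_R < 1, the body is inside the Roche limit.

inside; d/d_R ≈ 0.691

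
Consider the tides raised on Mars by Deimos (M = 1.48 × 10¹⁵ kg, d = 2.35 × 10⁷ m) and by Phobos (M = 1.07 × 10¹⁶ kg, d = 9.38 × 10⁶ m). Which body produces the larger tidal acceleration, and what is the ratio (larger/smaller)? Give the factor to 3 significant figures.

Phobos, by a factor of ≈ 114

The tide-raising term goes as M/d³ (the gradient of a 1/d² field).
Deimos: (1.48 × 10¹⁵) / (2.35 × 10⁷)³ = 1.140 × 10⁻⁷
Phobos: (1.07 × 10¹⁶) / (9.38 × 10⁶)³ = 1.297 × 10⁻⁵
Ratio (larger/smaller) = 114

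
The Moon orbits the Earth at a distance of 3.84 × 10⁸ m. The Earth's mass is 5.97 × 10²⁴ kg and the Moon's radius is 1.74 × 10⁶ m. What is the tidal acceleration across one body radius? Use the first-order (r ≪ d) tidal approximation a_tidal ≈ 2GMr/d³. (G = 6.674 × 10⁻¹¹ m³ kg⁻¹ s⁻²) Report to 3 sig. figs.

2.45 × 10⁻⁵ m/s²

a_tidal = 2GMr/d³
        = 2 × (6.674 × 10⁻¹¹) × (5.97 × 10²⁴) × (1.74 × 10⁶) / (3.84 × 10⁸)³
        = 2.45 × 10⁻⁵ m/s²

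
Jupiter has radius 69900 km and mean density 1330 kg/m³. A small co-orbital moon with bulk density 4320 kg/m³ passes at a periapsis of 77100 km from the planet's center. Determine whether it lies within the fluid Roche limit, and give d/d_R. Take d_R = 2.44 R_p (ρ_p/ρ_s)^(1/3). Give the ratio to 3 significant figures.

inside; d/d_R ≈ 0.669

d_R = 2.44 × (69900 km) × (1330/4320)^(1/3) = 1.152 × 10⁵ km
d/d_R = (77100) / (1.152 × 10⁵) = 0.669
Since d/d_R < 1, the body is inside the Roche limit.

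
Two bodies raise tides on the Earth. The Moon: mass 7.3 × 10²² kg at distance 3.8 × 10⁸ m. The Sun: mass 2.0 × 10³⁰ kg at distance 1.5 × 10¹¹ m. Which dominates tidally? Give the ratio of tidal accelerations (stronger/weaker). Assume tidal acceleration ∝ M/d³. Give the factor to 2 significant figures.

The Moon, by a factor of ≈ 2.2

Compare M/d³ for the two perturbers:
The Moon: (7.3 × 10²²) / (3.8 × 10⁸)³ = 1.330 × 10⁻³
The Sun: (2.0 × 10³⁰) / (1.5 × 10¹¹)³ = 5.926 × 10⁻⁴
Ratio (larger/smaller) = 2.2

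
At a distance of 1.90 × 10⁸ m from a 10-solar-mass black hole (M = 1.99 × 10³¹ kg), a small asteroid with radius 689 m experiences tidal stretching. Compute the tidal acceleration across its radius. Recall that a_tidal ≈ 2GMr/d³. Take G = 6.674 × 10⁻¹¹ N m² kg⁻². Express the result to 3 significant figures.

2.67 × 10⁻¹ m/s²

Δa = 2GMr/d³
   = 2 × (6.674 × 10⁻¹¹) × (1.99 × 10³¹) × (689) / (1.90 × 10⁸)³
   = 2.67 × 10⁻¹ m/s²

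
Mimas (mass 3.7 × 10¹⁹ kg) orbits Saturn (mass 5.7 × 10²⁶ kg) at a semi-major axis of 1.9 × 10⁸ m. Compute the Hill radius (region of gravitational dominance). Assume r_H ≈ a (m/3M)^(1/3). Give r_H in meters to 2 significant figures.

r_H ≈ a (m/3M)^(1/3)
    = (1.9 × 10⁸) × (3.7 × 10¹⁹ / (3 × 5.7 × 10²⁶))^(1/3)
    = 5.3 × 10⁵ m

5.3 × 10⁵ m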